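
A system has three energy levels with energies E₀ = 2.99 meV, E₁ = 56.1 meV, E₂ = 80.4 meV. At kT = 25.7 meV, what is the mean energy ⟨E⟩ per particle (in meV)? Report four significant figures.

11.95 meV

Eᵢ/kT = 0.116342, 2.18288, 3.12840.
Z = Σ e^(−Eᵢ/kT) = e^(−0.116342) + e^(−2.18288) + e^(−3.12840) = 0.890171 + 0.112716 + 0.0437878 = 1.04667.
⟨E⟩ = Σ Eᵢ e^(−Eᵢ/kT) / Z = (2.99·0.890171 + 56.1·0.112716 + 80.4·0.0437878) / 1.04667 = 11.95 meV.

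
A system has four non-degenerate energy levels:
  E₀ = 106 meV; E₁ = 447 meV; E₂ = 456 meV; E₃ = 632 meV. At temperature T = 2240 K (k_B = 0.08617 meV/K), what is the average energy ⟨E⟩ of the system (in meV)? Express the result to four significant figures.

k_BT = 0.08617 × 2240 K = 193.021 meV.
Eᵢ/kT = 0.549163, 2.31581, 2.36244, 3.27426.
Z = Σ e^(−Eᵢ/kT) = e^(−0.549163) + e^(−2.31581) + e^(−2.36244) + e^(−3.27426) = 0.577433 + 0.0986862 + 0.0941901 + 0.0378449 = 0.808154.
⟨E⟩ = Σ Eᵢ e^(−Eᵢ/kT) / Z = (106·0.577433 + 447·0.0986862 + 456·0.0941901 + 632·0.0378449) / 0.808154 = 213.1 meV.

213.1 meV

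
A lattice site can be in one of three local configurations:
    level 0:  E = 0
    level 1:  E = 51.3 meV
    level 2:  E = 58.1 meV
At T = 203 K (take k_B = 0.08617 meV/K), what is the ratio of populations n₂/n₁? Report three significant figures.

k_BT = 0.08617 × 203 K = 17.493 meV.
n₂/n₁ = exp[−(E₂−E₁)/kT] = exp(−(6.8 meV)/(17.493 meV)) = exp(-0.38873) = 0.678.

0.678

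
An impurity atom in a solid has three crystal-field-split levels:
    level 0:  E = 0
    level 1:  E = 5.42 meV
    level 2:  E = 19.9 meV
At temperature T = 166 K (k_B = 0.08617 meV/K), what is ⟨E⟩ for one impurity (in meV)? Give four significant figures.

4.480 meV

k_BT = 0.08617 × 166 K = 14.3042 meV.
Eᵢ/kT = 0, 0.378910, 1.39120.
Z = Σ e^(−Eᵢ/kT) = e^(−0) + e^(−0.378910) + e^(−1.39120) = 1.00000 + 0.684607 + 0.248777 = 1.93338.
⟨E⟩ = Σ Eᵢ e^(−Eᵢ/kT) / Z = (0·1.00000 + 5.42·0.684607 + 19.9·0.248777) / 1.93338 = 4.480 meV.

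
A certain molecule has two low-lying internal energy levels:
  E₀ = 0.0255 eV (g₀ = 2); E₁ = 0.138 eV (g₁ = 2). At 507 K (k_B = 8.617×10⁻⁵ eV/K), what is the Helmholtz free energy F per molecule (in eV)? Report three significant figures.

k_BT = 8.617×10⁻⁵ × 507 K = 0.043688 eV.
Eᵢ/kT = 0.58368, 3.1588.
Z = Σ gᵢe^(−Eᵢ/kT) = 2·e^(−0.58368) + 2·e^(−3.1588) = 1.1157 + 0.084953 = 1.2007.
F = −kT ln Z = −0.043688 × ln(1.2007) = −0.043688 × 0.18290 = -0.00799 eV.

-0.00799 eV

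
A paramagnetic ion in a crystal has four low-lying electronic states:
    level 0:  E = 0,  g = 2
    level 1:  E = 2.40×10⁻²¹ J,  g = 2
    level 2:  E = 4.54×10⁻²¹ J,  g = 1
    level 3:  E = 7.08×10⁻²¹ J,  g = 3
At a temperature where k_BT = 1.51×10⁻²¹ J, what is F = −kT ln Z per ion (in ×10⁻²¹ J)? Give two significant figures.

-1.4 ×10⁻²¹ J

Eᵢ/kT = 0, 1.589, 3.007, 4.689.
Z = Σ gᵢe^(−Eᵢ/kT) = 2·e^(−0) + 2·e^(−1.589) + 1·e^(−3.007) + 3·e^(−4.689) = 2.000 + 0.4083 + 0.04944 + 0.02759 = 2.485.
F = −kT ln Z = −1.51 × ln(2.485) = −1.51 × 0.9103 = -1.4 ×10⁻²¹ J.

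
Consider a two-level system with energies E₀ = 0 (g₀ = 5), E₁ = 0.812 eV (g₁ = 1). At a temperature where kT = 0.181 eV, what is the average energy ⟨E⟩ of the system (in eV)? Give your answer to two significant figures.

0.0018 eV

Eᵢ/kT = 0, 4.486.
Z = Σ gᵢe^(−Eᵢ/kT) = 5·e^(−0) + 1·e^(−4.486) = 5.000 + 0.01127 = 5.011.
⟨E⟩ = Σ Eᵢ gᵢe^(−Eᵢ/kT) / Z = (0·5.000 + 0.812·0.01127) / 5.011 = 0.0018 eV.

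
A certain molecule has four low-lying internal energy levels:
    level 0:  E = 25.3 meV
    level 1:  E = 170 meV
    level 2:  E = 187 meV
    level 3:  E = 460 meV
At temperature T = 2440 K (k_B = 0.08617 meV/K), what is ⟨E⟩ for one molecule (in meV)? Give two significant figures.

120 meV

k_BT = 0.08617 × 2440 K = 210.3 meV.
Eᵢ/kT = 0.1203, 0.8084, 0.8892, 2.187.
Z = Σ e^(−Eᵢ/kT) = e^(−0.1203) + e^(−0.8084) + e^(−0.8892) + e^(−2.187) = 0.8867 + 0.4456 + 0.4110 + 0.1123 = 1.856.
⟨E⟩ = Σ Eᵢ e^(−Eᵢ/kT) / Z = (25.3·0.8867 + 170·0.4456 + 187·0.4110 + 460·0.1123) / 1.856 = 120 meV.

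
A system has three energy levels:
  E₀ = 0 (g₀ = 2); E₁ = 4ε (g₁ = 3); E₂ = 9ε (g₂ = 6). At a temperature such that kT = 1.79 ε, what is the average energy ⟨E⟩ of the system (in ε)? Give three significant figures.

Eᵢ/kT = 0, 2.2346, 5.0279.
Z = Σ gᵢe^(−Eᵢ/kT) = 2·e^(−0) + 3·e^(−2.2346) + 6·e^(−5.0279) = 2.0000 + 0.32110 + 0.039315 = 2.3604.
⟨E⟩ = Σ Eᵢ gᵢe^(−Eᵢ/kT) / Z = (0·2.0000 + 4·0.32110 + 9·0.039315) / 2.3604 = 0.694 ε.

0.694 ε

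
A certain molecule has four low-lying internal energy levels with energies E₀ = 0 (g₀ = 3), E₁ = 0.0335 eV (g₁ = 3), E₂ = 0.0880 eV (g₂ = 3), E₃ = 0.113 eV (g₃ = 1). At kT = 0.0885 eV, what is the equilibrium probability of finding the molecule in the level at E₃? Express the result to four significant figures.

0.04329

Eᵢ/kT = 0, 0.378531, 0.994350, 1.27684.
Z = Σ gᵢe^(−Eᵢ/kT) = 3·e^(−0) + 3·e^(−0.378531) + 3·e^(−0.994350) + 1·e^(−1.27684) = 3.00000 + 2.05460 + 1.10989 + 0.278917 = 6.44341.
P₃ = g₃ e^(−E₃/kT) / Z = 0.278917/6.44341 = 0.04329.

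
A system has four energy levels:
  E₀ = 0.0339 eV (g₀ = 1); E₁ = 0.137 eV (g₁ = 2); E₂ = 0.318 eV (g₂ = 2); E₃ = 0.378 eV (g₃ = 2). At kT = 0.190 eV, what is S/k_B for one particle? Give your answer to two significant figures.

Eᵢ/kT = 0.1784, 0.7211, 1.674, 1.989.
Z = Σ gᵢe^(−Eᵢ/kT) = 1·e^(−0.1784) + 2·e^(−0.7211) + 2·e^(−1.674) + 2·e^(−1.989) = 0.8366 + 0.9724 + 0.3750 + 0.2737 = 2.458.
⟨E⟩ = Σ EᵢPᵢ = 0.1563 eV.
S/k_B = ln Z + ⟨E⟩/kT = ln(2.458) + 0.1563/0.190 = 0.8993 + 0.8226 = 1.7.

1.7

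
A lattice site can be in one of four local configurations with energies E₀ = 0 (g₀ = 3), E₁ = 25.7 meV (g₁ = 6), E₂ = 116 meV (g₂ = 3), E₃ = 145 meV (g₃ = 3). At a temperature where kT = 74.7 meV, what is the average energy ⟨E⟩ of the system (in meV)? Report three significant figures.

29.5 meV

Eᵢ/kT = 0, 0.34404, 1.5529, 1.9411.
Z = Σ gᵢe^(−Eᵢ/kT) = 3·e^(−0) + 6·e^(−0.34404) + 3·e^(−1.5529) + 3·e^(−1.9411) = 3.0000 + 4.2534 + 0.63490 + 0.43064 = 8.3189.
⟨E⟩ = Σ Eᵢ gᵢe^(−Eᵢ/kT) / Z = (0·3.0000 + 25.7·4.2534 + 116·0.63490 + 145·0.43064) / 8.3189 = 29.5 meV.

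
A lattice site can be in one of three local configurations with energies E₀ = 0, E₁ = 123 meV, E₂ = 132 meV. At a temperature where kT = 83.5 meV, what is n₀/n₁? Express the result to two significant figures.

4.4

n₀/n₁ = exp[−(E₀−E₁)/kT] = exp(−(-123 meV)/(83.5 meV)) = exp(1.473) = 4.4.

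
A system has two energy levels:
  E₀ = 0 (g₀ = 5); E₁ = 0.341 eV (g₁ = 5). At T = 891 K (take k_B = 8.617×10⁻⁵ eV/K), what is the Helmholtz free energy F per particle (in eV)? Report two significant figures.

-0.12 eV

k_BT = 8.617×10⁻⁵ × 891 K = 0.07678 eV.
Eᵢ/kT = 0, 4.441.
Z = Σ gᵢe^(−Eᵢ/kT) = 5·e^(−0) + 5·e^(−4.441) = 5.000 + 0.05892 = 5.059.
F = −kT ln Z = −0.07678 × ln(5.059) = −0.07678 × 1.621 = -0.12 eV.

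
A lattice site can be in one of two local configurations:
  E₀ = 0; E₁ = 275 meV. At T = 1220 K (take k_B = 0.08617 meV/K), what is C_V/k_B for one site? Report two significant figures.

k_BT = 0.08617 × 1220 K = 105.1 meV.
Eᵢ/kT = 0, 2.617.
Z = Σ e^(−Eᵢ/kT) = e^(−0) + e^(−2.617) = 1.000 + 0.07302 = 1.073.
⟨E⟩ = 18.71 meV, ⟨E²⟩ = 5146 meV².
C_V/k_B = (⟨E²⟩ − ⟨E⟩²)/(kT)² = (5146 − 350.1)/11050 = 0.43.

0.43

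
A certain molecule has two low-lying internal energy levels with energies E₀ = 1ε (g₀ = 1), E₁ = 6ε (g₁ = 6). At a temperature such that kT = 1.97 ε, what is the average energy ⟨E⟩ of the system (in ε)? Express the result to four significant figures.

Eᵢ/kT = 0.507614, 3.04569.
Z = Σ gᵢe^(−Eᵢ/kT) = 1·e^(−0.507614) + 6·e^(−3.04569) = 0.601930 + 0.285381 = 0.887311.
⟨E⟩ = Σ Eᵢ gᵢe^(−Eᵢ/kT) / Z = (1·0.601930 + 6·0.285381) / 0.887311 = 2.608 ε.

2.608 ε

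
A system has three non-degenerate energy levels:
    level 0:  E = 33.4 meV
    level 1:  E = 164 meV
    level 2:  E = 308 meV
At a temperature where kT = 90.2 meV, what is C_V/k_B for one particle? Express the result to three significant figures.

Eᵢ/kT = 0.37029, 1.8182, 3.4146.
Z = Σ e^(−Eᵢ/kT) = e^(−0.37029) + e^(−1.8182) + e^(−3.4146) = 0.69053 + 0.16232 + 0.032890 = 0.88574.
⟨E⟩ = 67.530 meV, ⟨E²⟩ = 9321.2 meV².
C_V/k_B = (⟨E²⟩ − ⟨E⟩²)/(kT)² = (9321.2 − 4560.3)/8136.0 = 0.585.

0.585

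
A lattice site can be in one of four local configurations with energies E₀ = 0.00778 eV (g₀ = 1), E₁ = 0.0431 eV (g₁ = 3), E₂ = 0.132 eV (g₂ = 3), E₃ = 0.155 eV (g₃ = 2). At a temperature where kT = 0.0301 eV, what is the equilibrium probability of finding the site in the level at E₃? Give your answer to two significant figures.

Eᵢ/kT = 0.2585, 1.432, 4.385, 5.150.
Z = Σ gᵢe^(−Eᵢ/kT) = 1·e^(−0.2585) + 3·e^(−1.432) + 3·e^(−4.385) + 2·e^(−5.150) = 0.7722 + 0.7165 + 0.03739 + 0.01160 = 1.538.
P₃ = g₃ e^(−E₃/kT) / Z = 0.01160/1.538 = 0.0075.

0.0075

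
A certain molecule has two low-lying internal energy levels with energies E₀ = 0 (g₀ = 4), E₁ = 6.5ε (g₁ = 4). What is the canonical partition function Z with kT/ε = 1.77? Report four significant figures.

Z = 4.102

Eᵢ/kT = 0, 3.67232.
Z = Σ gᵢe^(−Eᵢ/kT) = 4·e^(−0) + 4·e^(−3.67232) = 4.00000 + 0.101670 = 4.10167.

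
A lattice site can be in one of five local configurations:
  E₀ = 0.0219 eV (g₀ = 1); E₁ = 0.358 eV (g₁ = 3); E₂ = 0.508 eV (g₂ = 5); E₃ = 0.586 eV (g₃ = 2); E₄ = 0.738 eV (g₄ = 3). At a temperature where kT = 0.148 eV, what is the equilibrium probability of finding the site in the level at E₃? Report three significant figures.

0.0283

Eᵢ/kT = 0.14797, 2.4189, 3.4324, 3.9595, 4.9865.
Z = Σ gᵢe^(−Eᵢ/kT) = 1·e^(−0.14797) + 3·e^(−2.4189) + 5·e^(−3.4324) + 2·e^(−3.9595) + 3·e^(−4.9865) = 0.86246 + 0.26706 + 0.16155 + 0.038145 + 0.020489 = 1.3497.
P₃ = g₃ e^(−E₃/kT) / Z = 0.038145/1.3497 = 0.0283.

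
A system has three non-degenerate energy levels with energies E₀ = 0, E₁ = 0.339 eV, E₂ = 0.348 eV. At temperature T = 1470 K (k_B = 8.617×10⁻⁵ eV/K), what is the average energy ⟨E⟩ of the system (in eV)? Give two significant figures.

0.040 eV

k_BT = 8.617×10⁻⁵ × 1470 K = 0.1267 eV.
Eᵢ/kT = 0, 2.676, 2.747.
Z = Σ e^(−Eᵢ/kT) = e^(−0) + e^(−2.676) + e^(−2.747) = 1.000 + 0.06884 + 0.06412 = 1.133.
⟨E⟩ = Σ Eᵢ e^(−Eᵢ/kT) / Z = (0·1.000 + 0.339·0.06884 + 0.348·0.06412) / 1.133 = 0.040 eV.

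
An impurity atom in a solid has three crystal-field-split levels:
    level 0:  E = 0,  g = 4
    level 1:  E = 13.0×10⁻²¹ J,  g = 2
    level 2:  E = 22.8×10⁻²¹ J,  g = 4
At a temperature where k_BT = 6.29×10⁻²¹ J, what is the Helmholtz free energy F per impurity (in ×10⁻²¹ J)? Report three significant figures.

Eᵢ/kT = 0, 2.0668, 3.6248.
Z = Σ gᵢe^(−Eᵢ/kT) = 4·e^(−0) + 2·e^(−2.0668) + 4·e^(−3.6248) = 4.0000 + 0.25318 + 0.10662 = 4.3598.
F = −kT ln Z = −6.29 × ln(4.3598) = −6.29 × 1.4724 = -9.26 ×10⁻²¹ J.

-9.26 ×10⁻²¹ J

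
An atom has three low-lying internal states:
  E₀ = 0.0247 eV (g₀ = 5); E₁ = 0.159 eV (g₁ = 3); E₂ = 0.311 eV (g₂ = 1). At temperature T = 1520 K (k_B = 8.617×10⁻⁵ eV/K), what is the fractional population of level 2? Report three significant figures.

0.0182

k_BT = 8.617×10⁻⁵ × 1520 K = 0.13098 eV.
Eᵢ/kT = 0.18858, 1.2139, 2.3744.
Z = Σ gᵢe^(−Eᵢ/kT) = 5·e^(−0.18858) + 3·e^(−1.2139) + 1·e^(−2.3744) = 4.1407 + 0.89111 + 0.093070 = 5.1249.
P₂ = g₂ e^(−E₂/kT) / Z = 0.093070/5.1249 = 0.0182.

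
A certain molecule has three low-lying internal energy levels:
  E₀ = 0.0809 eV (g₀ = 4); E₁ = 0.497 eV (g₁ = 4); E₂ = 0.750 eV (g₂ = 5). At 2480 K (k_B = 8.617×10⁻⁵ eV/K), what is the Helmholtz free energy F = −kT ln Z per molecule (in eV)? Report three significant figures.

k_BT = 8.617×10⁻⁵ × 2480 K = 0.21370 eV.
Eᵢ/kT = 0.37857, 2.3257, 3.5096.
Z = Σ gᵢe^(−Eᵢ/kT) = 4·e^(−0.37857) + 4·e^(−2.3257) + 5·e^(−3.5096) = 2.7394 + 0.39086 + 0.14954 = 3.2798.
F = −kT ln Z = −0.21370 × ln(3.2798) = −0.21370 × 1.1878 = -0.254 eV.

-0.254 eV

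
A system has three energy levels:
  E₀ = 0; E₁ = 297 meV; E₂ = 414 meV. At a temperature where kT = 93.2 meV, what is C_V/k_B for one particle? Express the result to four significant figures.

0.5884

Eᵢ/kT = 0, 3.18670, 4.44206.
Z = Σ e^(−Eᵢ/kT) = e^(−0) + e^(−3.18670) + e^(−4.44206) = 1.00000 + 0.0413080 + 0.0117717 = 1.05308.
⟨E⟩ = 16.2779 meV, ⟨E²⟩ = 5376.00 meV².
C_V/k_B = (⟨E²⟩ − ⟨E⟩²)/(kT)² = (5376.00 − 264.970)/8686.24 = 0.5884.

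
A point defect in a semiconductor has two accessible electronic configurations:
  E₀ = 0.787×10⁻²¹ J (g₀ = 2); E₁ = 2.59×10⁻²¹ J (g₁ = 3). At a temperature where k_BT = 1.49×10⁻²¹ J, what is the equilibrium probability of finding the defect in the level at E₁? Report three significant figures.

Eᵢ/kT = 0.52819, 1.7383.
Z = Σ gᵢe^(−Eᵢ/kT) = 2·e^(−0.52819) + 3·e^(−1.7383) = 1.1793 + 0.52746 = 1.7068.
P₁ = g₁ e^(−E₁/kT) / Z = 0.52746/1.7068 = 0.309.

0.309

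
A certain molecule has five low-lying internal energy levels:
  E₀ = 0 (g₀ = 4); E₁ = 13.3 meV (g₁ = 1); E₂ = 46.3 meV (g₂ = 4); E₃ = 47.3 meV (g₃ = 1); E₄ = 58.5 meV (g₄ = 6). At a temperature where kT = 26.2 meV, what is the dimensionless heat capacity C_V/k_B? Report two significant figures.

0.71

Eᵢ/kT = 0, 0.5076, 1.767, 1.805, 2.233.
Z = Σ gᵢe^(−Eᵢ/kT) = 4·e^(−0) + 1·e^(−0.5076) + 4·e^(−1.767) + 1·e^(−1.805) + 6·e^(−2.233) = 4.000 + 0.6019 + 0.6834 + 0.1645 + 0.6432 = 6.093.
⟨E⟩ = 13.96 meV, ⟨E²⟩ = 679.6 meV².
C_V/k_B = (⟨E²⟩ − ⟨E⟩²)/(kT)² = (679.6 − 194.9)/686.4 = 0.71.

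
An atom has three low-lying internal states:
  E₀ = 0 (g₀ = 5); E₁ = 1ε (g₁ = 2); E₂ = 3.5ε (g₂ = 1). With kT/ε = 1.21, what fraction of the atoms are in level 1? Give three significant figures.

0.148

Eᵢ/kT = 0, 0.82645, 2.8926.
Z = Σ gᵢe^(−Eᵢ/kT) = 5·e^(−0) + 2·e^(−0.82645) + 1·e^(−2.8926) = 5.0000 + 0.87520 + 0.055432 = 5.9306.
P₁ = g₁ e^(−E₁/kT) / Z = 0.87520/5.9306 = 0.148.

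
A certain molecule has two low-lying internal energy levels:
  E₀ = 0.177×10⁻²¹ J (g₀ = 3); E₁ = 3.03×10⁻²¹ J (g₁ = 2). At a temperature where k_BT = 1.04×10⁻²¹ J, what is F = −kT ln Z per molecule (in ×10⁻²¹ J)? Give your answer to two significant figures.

Eᵢ/kT = 0.1702, 2.913.
Z = Σ gᵢe^(−Eᵢ/kT) = 3·e^(−0.1702) + 2·e^(−2.913) = 2.530 + 0.1086 = 2.639.
F = −kT ln Z = −1.04 × ln(2.639) = −1.04 × 0.9704 = -1.0 ×10⁻²¹ J.

-1.0 ×10⁻²¹ J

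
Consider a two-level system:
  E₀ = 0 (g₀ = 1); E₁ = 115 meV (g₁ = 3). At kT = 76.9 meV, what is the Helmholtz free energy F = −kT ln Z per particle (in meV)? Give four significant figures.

Eᵢ/kT = 0, 1.49545.
Z = Σ gᵢe^(−Eᵢ/kT) = 1·e^(−0) + 3·e^(−1.49545) = 1.00000 + 0.672443 = 1.67244.
F = −kT ln Z = −76.9 × ln(1.67244) = −76.9 × 0.514284 = -39.55 meV.

-39.55 meV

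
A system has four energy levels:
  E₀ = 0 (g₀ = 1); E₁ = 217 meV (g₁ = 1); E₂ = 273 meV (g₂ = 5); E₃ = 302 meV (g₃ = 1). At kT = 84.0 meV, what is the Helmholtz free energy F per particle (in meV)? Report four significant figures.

Eᵢ/kT = 0, 2.58333, 3.25000, 3.59524.
Z = Σ gᵢe^(−Eᵢ/kT) = 1·e^(−0) + 1·e^(−2.58333) + 5·e^(−3.25000) + 1·e^(−3.59524) = 1.00000 + 0.0755221 + 0.193871 + 0.0274541 = 1.29685.
F = −kT ln Z = −84.0 × ln(1.29685) = −84.0 × 0.259938 = -21.83 meV.

-21.83 meV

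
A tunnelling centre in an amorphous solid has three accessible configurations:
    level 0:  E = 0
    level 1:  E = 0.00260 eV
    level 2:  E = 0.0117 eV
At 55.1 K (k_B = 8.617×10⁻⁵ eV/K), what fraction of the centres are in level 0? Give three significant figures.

0.601

k_BT = 8.617×10⁻⁵ × 55.1 K = 0.0047480 eV.
Eᵢ/kT = 0, 0.54760, 2.4642.
Z = Σ e^(−Eᵢ/kT) = e^(−0) + e^(−0.54760) + e^(−2.4642) = 1.0000 + 0.57834 + 0.085077 = 1.6634.
P₀ = e^(−E₀/kT) / Z = 1.0000/1.6634 = 0.601.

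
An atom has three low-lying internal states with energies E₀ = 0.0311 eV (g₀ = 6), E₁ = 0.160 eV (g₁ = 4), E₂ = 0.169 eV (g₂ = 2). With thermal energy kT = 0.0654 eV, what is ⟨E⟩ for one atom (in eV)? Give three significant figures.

0.0466 eV

Eᵢ/kT = 0.47554, 2.4465, 2.5841.
Z = Σ gᵢe^(−Eᵢ/kT) = 6·e^(−0.47554) + 4·e^(−2.4465) + 2·e^(−2.5841) = 3.7293 + 0.34638 + 0.15093 = 4.2266.
⟨E⟩ = Σ Eᵢ gᵢe^(−Eᵢ/kT) / Z = (0.0311·3.7293 + 0.160·0.34638 + 0.169·0.15093) / 4.2266 = 0.0466 eV.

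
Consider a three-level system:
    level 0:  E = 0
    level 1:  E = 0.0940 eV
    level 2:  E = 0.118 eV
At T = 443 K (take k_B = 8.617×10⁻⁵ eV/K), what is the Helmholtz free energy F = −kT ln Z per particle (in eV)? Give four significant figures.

-0.004688 eV

k_BT = 8.617×10⁻⁵ × 443 K = 0.0381733 eV.
Eᵢ/kT = 0, 2.46245, 3.09117.
Z = Σ e^(−Eᵢ/kT) = e^(−0) + e^(−2.46245) + e^(−3.09117) = 1.00000 + 0.0852259 + 0.0454487 = 1.13067.
F = −kT ln Z = −0.0381733 × ln(1.13067) = −0.0381733 × 0.122810 = -0.004688 eV.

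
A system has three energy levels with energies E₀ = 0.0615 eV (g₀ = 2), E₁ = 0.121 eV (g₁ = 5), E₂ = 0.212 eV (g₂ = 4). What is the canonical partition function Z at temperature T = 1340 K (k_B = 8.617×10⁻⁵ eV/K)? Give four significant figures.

k_BT = 8.617×10⁻⁵ × 1340 K = 0.115468 eV.
Eᵢ/kT = 0.532615, 1.04791, 1.83601.
Z = Σ gᵢe^(−Eᵢ/kT) = 2·e^(−0.532615) + 5·e^(−1.04791) + 4·e^(−1.83601) = 1.17414 + 1.75335 + 0.637809 = 3.56530.

Z = 3.565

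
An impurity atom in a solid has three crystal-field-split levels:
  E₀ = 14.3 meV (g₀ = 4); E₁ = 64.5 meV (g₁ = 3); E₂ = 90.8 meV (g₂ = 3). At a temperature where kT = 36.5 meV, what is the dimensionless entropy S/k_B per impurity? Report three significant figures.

1.99

Eᵢ/kT = 0.39178, 1.7671, 2.4877.
Z = Σ gᵢe^(−Eᵢ/kT) = 4·e^(−0.39178) + 3·e^(−1.7671) + 3·e^(−2.4877) = 2.7034 + 0.51248 + 0.24930 = 3.4652.
⟨E⟩ = Σ EᵢPᵢ = 27.228 meV.
S/k_B = ln Z + ⟨E⟩/kT = ln(3.4652) + 27.228/36.5 = 1.2428 + 0.74597 = 1.99.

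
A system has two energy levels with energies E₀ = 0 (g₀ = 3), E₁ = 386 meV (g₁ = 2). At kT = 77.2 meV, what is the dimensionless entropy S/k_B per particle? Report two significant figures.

Eᵢ/kT = 0, 5.000.
Z = Σ gᵢe^(−Eᵢ/kT) = 3·e^(−0) + 2·e^(−5.000) = 3.000 + 0.01348 = 3.013.
⟨E⟩ = Σ EᵢPᵢ = 1.727 meV.
S/k_B = ln Z + ⟨E⟩/kT = ln(3.013) + 1.727/77.2 = 1.103 + 0.02237 = 1.1.

1.1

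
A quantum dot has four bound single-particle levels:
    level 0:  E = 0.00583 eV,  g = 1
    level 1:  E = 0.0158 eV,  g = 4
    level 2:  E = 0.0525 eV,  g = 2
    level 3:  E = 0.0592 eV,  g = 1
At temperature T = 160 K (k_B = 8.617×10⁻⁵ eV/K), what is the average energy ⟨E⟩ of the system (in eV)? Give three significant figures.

k_BT = 8.617×10⁻⁵ × 160 K = 0.013787 eV.
Eᵢ/kT = 0.42286, 1.1460, 3.8079, 4.2939.
Z = Σ gᵢe^(−Eᵢ/kT) = 1·e^(−0.42286) + 4·e^(−1.1460) + 2·e^(−3.8079) + 1·e^(−4.2939) = 0.65517 + 1.2716 + 0.044389 + 0.013652 = 1.9848.
⟨E⟩ = Σ Eᵢ gᵢe^(−Eᵢ/kT) / Z = (0.00583·0.65517 + 0.0158·1.2716 + 0.0525·0.044389 + 0.0592·0.013652) / 1.9848 = 0.0136 eV.

0.0136 eV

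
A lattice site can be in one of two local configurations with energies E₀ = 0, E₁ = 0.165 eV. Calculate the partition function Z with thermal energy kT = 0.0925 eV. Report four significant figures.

Z = 1.168

Eᵢ/kT = 0, 1.78378.
Z = Σ e^(−Eᵢ/kT) = e^(−0) + e^(−1.78378) = 1.00000 + 0.168002 = 1.16800.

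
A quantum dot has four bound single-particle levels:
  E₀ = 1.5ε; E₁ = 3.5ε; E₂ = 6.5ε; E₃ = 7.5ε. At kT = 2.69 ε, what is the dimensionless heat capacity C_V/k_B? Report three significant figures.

Eᵢ/kT = 0.55762, 1.3011, 2.4164, 2.7881.
Z = Σ e^(−Eᵢ/kT) = e^(−0.55762) + e^(−1.3011) + e^(−2.4164) + e^(−2.7881) = 0.57257 + 0.27223 + 0.089242 + 0.061538 = 0.99558.
⟨E⟩ = 2.8659 ε, ⟨E²⟩ = 11.908 ε².
C_V/k_B = (⟨E²⟩ − ⟨E⟩²)/(kT)² = (11.908 − 8.2134)/7.2361 = 0.511.

0.511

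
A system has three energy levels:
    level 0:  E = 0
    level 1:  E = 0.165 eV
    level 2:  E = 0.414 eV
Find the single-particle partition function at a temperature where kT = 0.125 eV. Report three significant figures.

Eᵢ/kT = 0, 1.3200, 3.3120.
Z = Σ e^(−Eᵢ/kT) = e^(−0) + e^(−1.3200) + e^(−3.3120) = 1.0000 + 0.26714 + 0.036443 = 1.3036.

Z = 1.30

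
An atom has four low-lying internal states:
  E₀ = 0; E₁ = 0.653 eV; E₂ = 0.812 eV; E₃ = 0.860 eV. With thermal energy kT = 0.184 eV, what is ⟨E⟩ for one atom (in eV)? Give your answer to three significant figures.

Eᵢ/kT = 0, 3.5489, 4.4130, 4.6739.
Z = Σ e^(−Eᵢ/kT) = e^(−0) + e^(−3.5489) + e^(−4.4130) + e^(−4.6739) = 1.0000 + 0.028756 + 0.012119 + 0.0093358 = 1.0502.
⟨E⟩ = Σ Eᵢ e^(−Eᵢ/kT) / Z = (0·1.0000 + 0.653·0.028756 + 0.812·0.012119 + 0.860·0.0093358) / 1.0502 = 0.0349 eV.

0.0349 eV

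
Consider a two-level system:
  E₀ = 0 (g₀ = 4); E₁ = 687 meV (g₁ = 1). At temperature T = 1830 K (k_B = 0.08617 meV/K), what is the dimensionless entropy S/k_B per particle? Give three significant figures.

1.40

k_BT = 0.08617 × 1830 K = 157.69 meV.
Eᵢ/kT = 0, 4.3566.
Z = Σ gᵢe^(−Eᵢ/kT) = 4·e^(−0) + 1·e^(−4.3566) = 4.0000 + 0.012822 = 4.0128.
⟨E⟩ = Σ EᵢPᵢ = 2.1952 meV.
S/k_B = ln Z + ⟨E⟩/kT = ln(4.0128) + 2.1952/157.69 = 1.3895 + 0.013921 = 1.40.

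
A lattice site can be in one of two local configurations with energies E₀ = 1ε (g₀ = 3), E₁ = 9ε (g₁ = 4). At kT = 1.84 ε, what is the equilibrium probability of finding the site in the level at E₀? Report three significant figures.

0.983

Eᵢ/kT = 0.54348, 4.8913.
Z = Σ gᵢe^(−Eᵢ/kT) = 3·e^(−0.54348) + 4·e^(−4.8913) = 1.7422 + 0.030047 = 1.7722.
P₀ = g₀ e^(−E₀/kT) / Z = 1.7422/1.7722 = 0.983.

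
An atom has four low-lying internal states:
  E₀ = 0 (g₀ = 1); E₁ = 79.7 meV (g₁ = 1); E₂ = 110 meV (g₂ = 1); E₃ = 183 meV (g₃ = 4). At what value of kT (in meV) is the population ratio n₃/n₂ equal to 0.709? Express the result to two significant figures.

n₃/n₂ = (g₃/g₂) exp[−(E₃−E₂)/kT] = 0.709.
⇒ (E₃−E₂)/kT = ln((4/1)/0.709) = ln(5.642) = 1.730.
kT = 73 meV / 1.730 = 42 meV.

42 meV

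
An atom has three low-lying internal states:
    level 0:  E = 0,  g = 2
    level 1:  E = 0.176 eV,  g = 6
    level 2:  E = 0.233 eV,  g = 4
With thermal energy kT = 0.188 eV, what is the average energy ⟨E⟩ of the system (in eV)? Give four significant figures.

0.1241 eV

Eᵢ/kT = 0, 0.936170, 1.23936.
Z = Σ gᵢe^(−Eᵢ/kT) = 2·e^(−0) + 6·e^(−0.936170) + 4·e^(−1.23936) = 2.00000 + 2.35276 + 1.15828 = 5.51104.
⟨E⟩ = Σ Eᵢ gᵢe^(−Eᵢ/kT) / Z = (0·2.00000 + 0.176·2.35276 + 0.233·1.15828) / 5.51104 = 0.1241 eV.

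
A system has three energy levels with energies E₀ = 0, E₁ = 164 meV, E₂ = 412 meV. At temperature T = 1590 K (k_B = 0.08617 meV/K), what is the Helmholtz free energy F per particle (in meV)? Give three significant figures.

-41.3 meV

k_BT = 0.08617 × 1590 K = 137.01 meV.
Eᵢ/kT = 0, 1.1970, 3.0071.
Z = Σ e^(−Eᵢ/kT) = e^(−0) + e^(−1.1970) + e^(−3.0071) = 1.0000 + 0.30210 + 0.049435 = 1.3515.
F = −kT ln Z = −137.01 × ln(1.3515) = −137.01 × 0.30122 = -41.3 meV.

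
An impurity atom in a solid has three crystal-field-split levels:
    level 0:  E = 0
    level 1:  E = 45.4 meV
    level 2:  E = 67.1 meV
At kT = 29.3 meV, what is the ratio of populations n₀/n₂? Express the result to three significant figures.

9.88

n₀/n₂ = exp[−(E₀−E₂)/kT] = exp(−(-67.1 meV)/(29.3 meV)) = exp(2.2901) = 9.88.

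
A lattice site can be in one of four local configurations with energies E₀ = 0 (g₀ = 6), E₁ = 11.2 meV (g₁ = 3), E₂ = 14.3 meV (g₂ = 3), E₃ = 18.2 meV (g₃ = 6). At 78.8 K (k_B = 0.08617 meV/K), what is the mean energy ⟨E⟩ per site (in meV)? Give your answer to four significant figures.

k_BT = 0.08617 × 78.8 K = 6.79020 meV.
Eᵢ/kT = 0, 1.64944, 2.10598, 2.68033.
Z = Σ gᵢe^(−Eᵢ/kT) = 6·e^(−0) + 3·e^(−1.64944) + 3·e^(−2.10598) + 6·e^(−2.68033) = 6.00000 + 0.576472 + 0.365179 + 0.411243 = 7.35289.
⟨E⟩ = Σ Eᵢ gᵢe^(−Eᵢ/kT) / Z = (0·6.00000 + 11.2·0.576472 + 14.3·0.365179 + 18.2·0.411243) / 7.35289 = 2.606 meV.

2.606 meV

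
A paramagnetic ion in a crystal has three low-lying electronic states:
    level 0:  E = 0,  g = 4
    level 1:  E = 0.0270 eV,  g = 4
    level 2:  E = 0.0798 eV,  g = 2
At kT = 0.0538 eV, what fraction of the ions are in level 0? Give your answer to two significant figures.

Eᵢ/kT = 0, 0.5019, 1.483.
Z = Σ gᵢe^(−Eᵢ/kT) = 4·e^(−0) + 4·e^(−0.5019) + 2·e^(−1.483) = 4.000 + 2.422 + 0.4539 = 6.876.
P₀ = g₀ e^(−E₀/kT) / Z = 4.000/6.876 = 0.58.

0.58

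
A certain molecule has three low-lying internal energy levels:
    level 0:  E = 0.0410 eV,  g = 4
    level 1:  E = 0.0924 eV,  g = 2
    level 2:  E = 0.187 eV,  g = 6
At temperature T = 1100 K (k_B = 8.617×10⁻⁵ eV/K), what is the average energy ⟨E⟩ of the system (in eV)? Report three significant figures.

0.0794 eV

k_BT = 8.617×10⁻⁵ × 1100 K = 0.094787 eV.
Eᵢ/kT = 0.43255, 0.97482, 1.9728.
Z = Σ gᵢe^(−Eᵢ/kT) = 4·e^(−0.43255) + 2·e^(−0.97482) + 6·e^(−1.9728) = 2.5954 + 0.75452 + 0.83440 = 4.1843.
⟨E⟩ = Σ Eᵢ gᵢe^(−Eᵢ/kT) / Z = (0.0410·2.5954 + 0.0924·0.75452 + 0.187·0.83440) / 4.1843 = 0.0794 eV.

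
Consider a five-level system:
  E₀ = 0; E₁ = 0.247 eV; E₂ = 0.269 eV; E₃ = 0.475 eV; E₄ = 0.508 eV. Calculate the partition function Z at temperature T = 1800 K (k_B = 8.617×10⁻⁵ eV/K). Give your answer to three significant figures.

Z = 1.46

k_BT = 8.617×10⁻⁵ × 1800 K = 0.15511 eV.
Eᵢ/kT = 0, 1.5924, 1.7343, 3.0623, 3.2751.
Z = Σ e^(−Eᵢ/kT) = e^(−0) + e^(−1.5924) + e^(−1.7343) + e^(−3.0623) + e^(−3.2751) = 1.0000 + 0.20344 + 0.17652 + 0.046780 + 0.037813 = 1.4646.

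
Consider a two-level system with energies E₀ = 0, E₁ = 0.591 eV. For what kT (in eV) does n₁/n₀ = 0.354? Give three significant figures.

0.569 eV

n₁/n₀ = exp[−(E₁−E₀)/kT] = 0.354.
⇒ (E₁−E₀)/kT = ln(1/0.354) = ln(2.8249) = 1.0385.
kT = 0.591 eV / 1.0385 = 0.569 eV.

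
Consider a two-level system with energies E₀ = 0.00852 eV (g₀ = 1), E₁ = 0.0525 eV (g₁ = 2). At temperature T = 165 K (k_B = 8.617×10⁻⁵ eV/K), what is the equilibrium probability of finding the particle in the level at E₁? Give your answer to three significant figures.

k_BT = 8.617×10⁻⁵ × 165 K = 0.014218 eV.
Eᵢ/kT = 0.59924, 3.6925.
Z = Σ gᵢe^(−Eᵢ/kT) = 1·e^(−0.59924) + 2·e^(−3.6925) = 0.54923 + 0.049819 = 0.59905.
P₁ = g₁ e^(−E₁/kT) / Z = 0.049819/0.59905 = 0.0832.

0.0832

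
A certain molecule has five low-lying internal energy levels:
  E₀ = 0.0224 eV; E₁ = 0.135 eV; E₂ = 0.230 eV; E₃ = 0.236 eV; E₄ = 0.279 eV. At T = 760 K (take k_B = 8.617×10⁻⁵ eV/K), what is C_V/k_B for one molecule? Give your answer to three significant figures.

1.05

k_BT = 8.617×10⁻⁵ × 760 K = 0.065489 eV.
Eᵢ/kT = 0.34204, 2.0614, 3.5120, 3.6037, 4.2603.
Z = Σ e^(−Eᵢ/kT) = e^(−0.34204) + e^(−2.0614) + e^(−3.5120) + e^(−3.6037) + e^(−4.2603) = 0.71032 + 0.12728 + 0.029837 + 0.027223 + 0.014118 = 0.90878.
⟨E⟩ = 0.055371 eV, ⟨E²⟩ = 0.0075592 eV².
C_V/k_B = (⟨E²⟩ − ⟨E⟩²)/(kT)² = (0.0075592 − 0.0030659)/0.0042888 = 1.05.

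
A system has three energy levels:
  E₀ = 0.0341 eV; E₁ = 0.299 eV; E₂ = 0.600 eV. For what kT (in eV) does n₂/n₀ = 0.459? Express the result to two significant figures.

0.73 eV

n₂/n₀ = exp[−(E₂−E₀)/kT] = 0.459.
⇒ (E₂−E₀)/kT = ln(1/0.459) = ln(2.179) = 0.7789.
kT = 0.5659 eV / 0.7789 = 0.73 eV.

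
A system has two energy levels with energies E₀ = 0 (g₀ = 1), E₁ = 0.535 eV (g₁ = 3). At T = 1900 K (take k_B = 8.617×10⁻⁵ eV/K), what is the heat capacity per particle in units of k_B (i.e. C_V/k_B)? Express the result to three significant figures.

0.983

k_BT = 8.617×10⁻⁵ × 1900 K = 0.16372 eV.
Eᵢ/kT = 0, 3.2678.
Z = Σ gᵢe^(−Eᵢ/kT) = 1·e^(−0) + 3·e^(−3.2678) = 1.0000 + 0.11427 = 1.1143.
⟨E⟩ = 0.054864 eV, ⟨E²⟩ = 0.029352 eV².
C_V/k_B = (⟨E²⟩ − ⟨E⟩²)/(kT)² = (0.029352 − 0.0030101)/0.026804 = 0.983.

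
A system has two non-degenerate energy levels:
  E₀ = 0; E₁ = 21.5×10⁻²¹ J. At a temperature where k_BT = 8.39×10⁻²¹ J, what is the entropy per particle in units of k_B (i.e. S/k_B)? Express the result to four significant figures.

0.2577

Eᵢ/kT = 0, 2.56257.
Z = Σ e^(−Eᵢ/kT) = e^(−0) + e^(−2.56257) = 1.00000 + 0.0771063 = 1.07711.
⟨E⟩ = Σ EᵢPᵢ = 1.53911 ×10⁻²¹ J.
S/k_B = ln Z + ⟨E⟩/kT = ln(1.07711) + 1.53911/8.39 = 0.0742815 + 0.183446 = 0.2577.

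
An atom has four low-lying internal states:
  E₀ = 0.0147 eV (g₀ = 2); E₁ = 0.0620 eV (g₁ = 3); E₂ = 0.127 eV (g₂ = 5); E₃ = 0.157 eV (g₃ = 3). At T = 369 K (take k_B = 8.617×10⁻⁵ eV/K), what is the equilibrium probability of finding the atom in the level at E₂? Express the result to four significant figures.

0.05117

k_BT = 8.617×10⁻⁵ × 369 K = 0.0317967 eV.
Eᵢ/kT = 0.462312, 1.94989, 3.99413, 4.93762.
Z = Σ gᵢe^(−Eᵢ/kT) = 2·e^(−0.462312) + 3·e^(−1.94989) + 5·e^(−3.99413) + 3·e^(−4.93762) = 1.25965 + 0.426869 + 0.0921173 + 0.0215149 = 1.80015.
P₂ = g₂ e^(−E₂/kT) / Z = 0.0921173/1.80015 = 0.05117.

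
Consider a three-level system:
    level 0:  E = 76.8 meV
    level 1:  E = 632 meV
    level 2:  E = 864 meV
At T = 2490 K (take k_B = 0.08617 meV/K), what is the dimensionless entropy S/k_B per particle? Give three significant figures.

0.358

k_BT = 0.08617 × 2490 K = 214.56 meV.
Eᵢ/kT = 0.35794, 2.9456, 4.0268.
Z = Σ e^(−Eᵢ/kT) = e^(−0.35794) + e^(−2.9456) + e^(−4.0268) = 0.69912 + 0.052571 + 0.017831 = 0.76952.
⟨E⟩ = Σ EᵢPᵢ = 132.97 meV.
S/k_B = ln Z + ⟨E⟩/kT = ln(0.76952) + 132.97/214.56 = -0.26199 + 0.61973 = 0.358.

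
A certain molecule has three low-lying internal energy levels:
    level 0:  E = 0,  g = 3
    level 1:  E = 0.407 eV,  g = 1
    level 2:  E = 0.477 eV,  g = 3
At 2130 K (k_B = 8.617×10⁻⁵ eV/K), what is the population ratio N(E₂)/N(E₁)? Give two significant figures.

k_BT = 8.617×10⁻⁵ × 2130 K = 0.1835 eV.
n₂/n₁ = (g₂/g₁) exp[−(E₂−E₁)/kT] = (3/1) × exp(−(0.070 eV)/(0.1835 eV)) = (3/1) × exp(-0.3815) = 2.0.

2.0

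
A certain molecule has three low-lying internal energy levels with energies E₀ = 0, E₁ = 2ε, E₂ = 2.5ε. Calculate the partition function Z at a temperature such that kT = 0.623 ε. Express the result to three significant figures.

Z = 1.06

Eᵢ/kT = 0, 3.2103, 4.0128.
Z = Σ e^(−Eᵢ/kT) = e^(−0) + e^(−3.2103) + e^(−4.0128) = 1.0000 + 0.040345 + 0.018083 = 1.0584.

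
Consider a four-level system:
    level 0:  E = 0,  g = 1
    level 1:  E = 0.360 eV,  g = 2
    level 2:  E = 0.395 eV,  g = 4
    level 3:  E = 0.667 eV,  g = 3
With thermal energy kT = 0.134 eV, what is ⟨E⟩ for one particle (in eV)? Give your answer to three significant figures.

0.107 eV

Eᵢ/kT = 0, 2.6866, 2.9478, 4.9776.
Z = Σ gᵢe^(−Eᵢ/kT) = 1·e^(−0) + 2·e^(−2.6866) + 4·e^(−2.9478) + 3·e^(−4.9776) = 1.0000 + 0.13622 + 0.20982 + 0.020672 = 1.3667.
⟨E⟩ = Σ Eᵢ gᵢe^(−Eᵢ/kT) / Z = (0·1.0000 + 0.360·0.13622 + 0.395·0.20982 + 0.667·0.020672) / 1.3667 = 0.107 eV.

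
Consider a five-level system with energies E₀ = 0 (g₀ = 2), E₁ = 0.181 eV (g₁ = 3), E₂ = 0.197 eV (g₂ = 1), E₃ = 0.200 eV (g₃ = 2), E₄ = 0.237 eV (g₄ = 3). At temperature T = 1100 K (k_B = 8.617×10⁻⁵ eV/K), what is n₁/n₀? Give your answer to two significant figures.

0.22

k_BT = 8.617×10⁻⁵ × 1100 K = 0.09479 eV.
n₁/n₀ = (g₁/g₀) exp[−(E₁−E₀)/kT] = (3/2) × exp(−(0.181 eV)/(0.09479 eV)) = (3/2) × exp(-1.909) = 0.22.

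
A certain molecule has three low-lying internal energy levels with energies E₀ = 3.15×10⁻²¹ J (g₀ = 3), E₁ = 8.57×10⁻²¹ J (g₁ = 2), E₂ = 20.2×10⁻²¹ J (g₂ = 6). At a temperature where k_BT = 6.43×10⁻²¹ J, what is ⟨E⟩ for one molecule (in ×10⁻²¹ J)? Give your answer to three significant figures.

5.92 ×10⁻²¹ J

Eᵢ/kT = 0.48989, 1.3328, 3.1415.
Z = Σ gᵢe^(−Eᵢ/kT) = 3·e^(−0.48989) + 2·e^(−1.3328) + 6·e^(−3.1415) = 1.8381 + 0.52748 + 0.25931 = 2.6249.
⟨E⟩ = Σ Eᵢ gᵢe^(−Eᵢ/kT) / Z = (3.15·1.8381 + 8.57·0.52748 + 20.2·0.25931) / 2.6249 = 5.92 ×10⁻²¹ J.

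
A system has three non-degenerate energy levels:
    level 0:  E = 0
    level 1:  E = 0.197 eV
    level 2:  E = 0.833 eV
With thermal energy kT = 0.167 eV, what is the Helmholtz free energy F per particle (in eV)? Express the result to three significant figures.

-0.0456 eV

Eᵢ/kT = 0, 1.1796, 4.9880.
Z = Σ e^(−Eᵢ/kT) = e^(−0) + e^(−1.1796) + e^(−4.9880) = 1.0000 + 0.30740 + 0.0068193 = 1.3142.
F = −kT ln Z = −0.167 × ln(1.3142) = −0.167 × 0.27323 = -0.0456 eV.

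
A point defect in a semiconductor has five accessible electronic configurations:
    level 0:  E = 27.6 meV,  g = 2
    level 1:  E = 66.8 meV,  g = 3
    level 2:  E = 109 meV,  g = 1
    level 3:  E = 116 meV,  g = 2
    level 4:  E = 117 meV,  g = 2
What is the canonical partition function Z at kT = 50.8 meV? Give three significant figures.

Eᵢ/kT = 0.54331, 1.3150, 2.1457, 2.2835, 2.3031.
Z = Σ gᵢe^(−Eᵢ/kT) = 2·e^(−0.54331) + 3·e^(−1.3150) + 1·e^(−2.1457) + 2·e^(−2.2835) + 2·e^(−2.3031) = 1.1616 + 0.80542 + 0.11699 + 0.20385 + 0.19990 = 2.4878.

Z = 2.49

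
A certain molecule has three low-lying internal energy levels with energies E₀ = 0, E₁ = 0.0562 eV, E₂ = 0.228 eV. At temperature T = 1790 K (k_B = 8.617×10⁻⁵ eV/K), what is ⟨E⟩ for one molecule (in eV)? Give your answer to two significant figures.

k_BT = 8.617×10⁻⁵ × 1790 K = 0.1542 eV.
Eᵢ/kT = 0, 0.3645, 1.479.
Z = Σ e^(−Eᵢ/kT) = e^(−0) + e^(−0.3645) + e^(−1.479) = 1.000 + 0.6945 + 0.2279 = 1.922.
⟨E⟩ = Σ Eᵢ e^(−Eᵢ/kT) / Z = (0·1.000 + 0.0562·0.6945 + 0.228·0.2279) / 1.922 = 0.047 eV.

0.047 eV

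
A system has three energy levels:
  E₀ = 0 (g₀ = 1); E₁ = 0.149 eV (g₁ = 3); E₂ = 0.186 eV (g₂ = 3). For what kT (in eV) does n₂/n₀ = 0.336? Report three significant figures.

0.0850 eV

n₂/n₀ = (g₂/g₀) exp[−(E₂−E₀)/kT] = 0.336.
⇒ (E₂−E₀)/kT = ln((3/1)/0.336) = ln(8.9286) = 2.1893.
kT = 0.186 eV / 2.1893 = 0.0850 eV.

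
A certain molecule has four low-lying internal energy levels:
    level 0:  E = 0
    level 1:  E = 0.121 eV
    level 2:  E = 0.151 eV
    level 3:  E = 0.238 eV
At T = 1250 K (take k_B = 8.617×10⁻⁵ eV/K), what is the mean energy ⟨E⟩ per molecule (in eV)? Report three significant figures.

0.0611 eV

k_BT = 8.617×10⁻⁵ × 1250 K = 0.10771 eV.
Eᵢ/kT = 0, 1.1234, 1.4019, 2.2096.
Z = Σ e^(−Eᵢ/kT) = e^(−0) + e^(−1.1234) + e^(−1.4019) + e^(−2.2096) = 1.0000 + 0.32517 + 0.24613 + 0.10974 = 1.6810.
⟨E⟩ = Σ Eᵢ e^(−Eᵢ/kT) / Z = (0·1.0000 + 0.121·0.32517 + 0.151·0.24613 + 0.238·0.10974) / 1.6810 = 0.0611 eV.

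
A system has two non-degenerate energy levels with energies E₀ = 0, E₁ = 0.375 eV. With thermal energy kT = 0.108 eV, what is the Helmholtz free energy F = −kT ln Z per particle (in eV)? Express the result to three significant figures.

Eᵢ/kT = 0, 3.4722.
Z = Σ e^(−Eᵢ/kT) = e^(−0) + e^(−3.4722) = 1.0000 + 0.031049 = 1.0310.
F = −kT ln Z = −0.108 × ln(1.0310) = −0.108 × 0.030529 = -0.00330 eV.

-0.00330 eV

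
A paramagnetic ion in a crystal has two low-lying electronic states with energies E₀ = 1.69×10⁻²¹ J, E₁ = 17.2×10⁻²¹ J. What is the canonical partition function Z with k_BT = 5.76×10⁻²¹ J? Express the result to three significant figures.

Eᵢ/kT = 0.29340, 2.9861.
Z = Σ e^(−Eᵢ/kT) = e^(−0.29340) + e^(−2.9861) = 0.74572 + 0.050484 = 0.79620.

Z = 0.796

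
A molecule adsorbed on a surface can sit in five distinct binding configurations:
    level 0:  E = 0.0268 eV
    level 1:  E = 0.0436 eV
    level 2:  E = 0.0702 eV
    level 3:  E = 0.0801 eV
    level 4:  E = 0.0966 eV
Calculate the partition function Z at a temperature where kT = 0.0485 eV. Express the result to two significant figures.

Z = 1.5

Eᵢ/kT = 0.5526, 0.8990, 1.447, 1.652, 1.992.
Z = Σ e^(−Eᵢ/kT) = e^(−0.5526) + e^(−0.8990) + e^(−1.447) + e^(−1.652) + e^(−1.992) = 0.5755 + 0.4070 + 0.2353 + 0.1917 + 0.1364 = 1.546.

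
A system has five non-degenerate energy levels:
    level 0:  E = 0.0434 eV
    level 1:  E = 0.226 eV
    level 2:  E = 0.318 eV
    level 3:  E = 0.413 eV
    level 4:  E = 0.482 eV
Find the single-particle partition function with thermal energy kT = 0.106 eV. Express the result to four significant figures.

Z = 0.8633

Eᵢ/kT = 0.409434, 2.13208, 3.00000, 3.89623, 4.54717.
Z = Σ e^(−Eᵢ/kT) = e^(−0.409434) + e^(−2.13208) + e^(−3.00000) + e^(−3.89623) + e^(−4.54717) = 0.664026 + 0.118590 + 0.0497871 + 0.0203184 + 0.0105972 = 0.863319.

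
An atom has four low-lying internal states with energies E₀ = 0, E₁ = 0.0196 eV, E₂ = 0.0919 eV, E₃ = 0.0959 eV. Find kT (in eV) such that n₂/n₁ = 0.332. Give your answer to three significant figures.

n₂/n₁ = exp[−(E₂−E₁)/kT] = 0.332.
⇒ (E₂−E₁)/kT = ln(1/0.332) = ln(3.0120) = 1.1026.
kT = 0.0723 eV / 1.1026 = 0.0656 eV.

0.0656 eV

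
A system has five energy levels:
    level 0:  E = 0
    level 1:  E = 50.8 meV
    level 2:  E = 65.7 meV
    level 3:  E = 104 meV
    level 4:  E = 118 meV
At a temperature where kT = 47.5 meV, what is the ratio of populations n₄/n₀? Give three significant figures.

0.0834

n₄/n₀ = exp[−(E₄−E₀)/kT] = exp(−(118 meV)/(47.5 meV)) = exp(-2.4842) = 0.0834.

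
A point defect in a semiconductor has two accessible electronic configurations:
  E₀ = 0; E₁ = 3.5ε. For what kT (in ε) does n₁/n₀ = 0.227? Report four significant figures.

n₁/n₀ = exp[−(E₁−E₀)/kT] = 0.227.
⇒ (E₁−E₀)/kT = ln(1/0.227) = ln(4.40529) = 1.48281.
kT = 3.5ε / 1.48281 = 2.360 ε.

2.360 ε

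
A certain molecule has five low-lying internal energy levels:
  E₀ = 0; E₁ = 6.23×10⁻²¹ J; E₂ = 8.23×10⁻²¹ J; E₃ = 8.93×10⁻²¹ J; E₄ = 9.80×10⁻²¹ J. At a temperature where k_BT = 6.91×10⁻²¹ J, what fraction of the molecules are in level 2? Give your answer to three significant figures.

Eᵢ/kT = 0, 0.90159, 1.1910, 1.2923, 1.4182.
Z = Σ e^(−Eᵢ/kT) = e^(−0) + e^(−0.90159) + e^(−1.1910) + e^(−1.2923) + e^(−1.4182) = 1.0000 + 0.40592 + 0.30392 + 0.27464 + 0.24215 = 2.2266.
P₂ = e^(−E₂/kT) / Z = 0.30392/2.2266 = 0.136.

0.136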